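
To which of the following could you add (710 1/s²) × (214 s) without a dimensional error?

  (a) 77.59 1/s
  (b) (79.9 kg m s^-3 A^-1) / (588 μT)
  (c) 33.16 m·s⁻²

Reference: [s⁻²] · [s] = s⁻¹.
Each option:
  (a) s⁻¹  ← same
  (b) [kg·m·s⁻³·A⁻¹] / [kg·s⁻²·A⁻¹] = m·s⁻¹
  (c) m·s⁻²
Only (a) matches s⁻¹.

(a)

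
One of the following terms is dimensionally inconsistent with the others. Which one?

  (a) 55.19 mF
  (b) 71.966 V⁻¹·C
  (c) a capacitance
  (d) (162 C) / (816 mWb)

Expand each in SI base units:
  (a) F = C·V⁻¹ = kg⁻¹·m⁻²·s⁴·A²
  (b) C·V⁻¹ = s·A·(J·C⁻¹)⁻¹ = kg⁻¹·m⁻²·s⁴·A²
  (c) [capacitance] = kg⁻¹·m⁻²·s⁴·A²
  (d) [s·A] / [kg·m²·s⁻²·A⁻¹] = kg⁻¹·m⁻²·s³·A²
All reduce to kg⁻¹·m⁻²·s⁴·A² except (d), which is kg⁻¹·m⁻²·s³·A².

(d)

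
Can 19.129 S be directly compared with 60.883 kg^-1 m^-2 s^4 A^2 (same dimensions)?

Expand each in SI base units:
  19.129 S:  S = Ω⁻¹ = kg⁻¹·m⁻²·s³·A²
  60.883 kg^-1 m^-2 s^4 A^2:  kg⁻¹·m⁻²·s⁴·A²
kg⁻¹·m⁻²·s³·A² ≠ kg⁻¹·m⁻²·s⁴·A², so they cannot be added.

No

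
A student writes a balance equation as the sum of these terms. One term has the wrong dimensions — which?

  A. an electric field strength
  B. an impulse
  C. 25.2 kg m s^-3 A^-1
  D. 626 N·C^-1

Expand each in SI base units:
  A. [electric field strength] = kg·m·s⁻³·A⁻¹
  B. [impulse] = kg·m·s⁻¹
  C. kg·m·s⁻³·A⁻¹
  D. N·C⁻¹ = kg·m·s⁻²·(s·A)⁻¹ = kg·m·s⁻³·A⁻¹
All reduce to kg·m·s⁻³·A⁻¹ except B., which is kg·m·s⁻¹.

B.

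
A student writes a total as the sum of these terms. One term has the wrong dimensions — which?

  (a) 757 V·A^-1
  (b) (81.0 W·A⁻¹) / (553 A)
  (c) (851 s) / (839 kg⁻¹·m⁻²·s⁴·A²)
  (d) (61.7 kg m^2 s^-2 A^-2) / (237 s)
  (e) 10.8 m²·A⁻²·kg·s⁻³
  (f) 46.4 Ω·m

In SI base units:
  (a) V·A⁻¹ = J·C⁻¹·A⁻¹ = kg·m²·s⁻³·A⁻²
  (b) [kg·m²·s⁻³·A⁻¹] / [A] = kg·m²·s⁻³·A⁻²
  (c) [s] / [kg⁻¹·m⁻²·s⁴·A²] = kg·m²·s⁻³·A⁻²
  (d) [kg·m²·s⁻²·A⁻²] / [s] = kg·m²·s⁻³·A⁻²
  (e) kg·m²·s⁻³·A⁻²
  (f) Ω·m = V·A⁻¹·m = kg·m³·s⁻³·A⁻²
All reduce to kg·m²·s⁻³·A⁻² except (f), which is kg·m³·s⁻³·A⁻².

(f)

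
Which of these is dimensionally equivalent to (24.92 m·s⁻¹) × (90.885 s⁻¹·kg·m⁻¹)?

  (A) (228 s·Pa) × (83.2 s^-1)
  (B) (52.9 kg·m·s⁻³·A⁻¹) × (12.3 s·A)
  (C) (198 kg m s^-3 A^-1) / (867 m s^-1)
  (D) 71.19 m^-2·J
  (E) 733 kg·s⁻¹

(D)

Reference: [m·s⁻¹] · [kg·m⁻¹·s⁻¹] = kg·s⁻².
Each option:
  (A) [kg·m⁻¹·s⁻¹] · [s⁻¹] = kg·m⁻¹·s⁻²
  (B) [kg·m·s⁻³·A⁻¹] · [s·A] = kg·m·s⁻²
  (C) [kg·m·s⁻³·A⁻¹] / [m·s⁻¹] = kg·s⁻²·A⁻¹
  (D) J·m⁻² = N·m·m⁻² = kg·s⁻²  ← same
  (E) kg·s⁻¹
Only (D) matches kg·s⁻².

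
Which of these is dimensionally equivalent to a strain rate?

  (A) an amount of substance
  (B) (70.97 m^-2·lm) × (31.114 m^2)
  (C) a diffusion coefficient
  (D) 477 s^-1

Reference: [strain rate] = s⁻¹.
Each option:
  (A) [amount of substance] = mol
  (B) [m⁻²·cd] · [m²] = cd
  (C) [diffusion coefficient] = m²·s⁻¹
  (D) s⁻¹  ← same
Only (D) matches s⁻¹.

(D)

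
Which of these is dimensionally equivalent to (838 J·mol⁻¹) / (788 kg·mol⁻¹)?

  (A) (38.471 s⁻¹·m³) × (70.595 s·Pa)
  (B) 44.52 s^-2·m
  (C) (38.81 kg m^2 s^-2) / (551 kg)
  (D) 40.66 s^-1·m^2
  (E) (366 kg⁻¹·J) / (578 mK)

Reference: [kg·m²·s⁻²·mol⁻¹] / [kg·mol⁻¹] = m²·s⁻².
Each option:
  (A) [m³·s⁻¹] · [kg·m⁻¹·s⁻¹] = kg·m²·s⁻²
  (B) m·s⁻²
  (C) [kg·m²·s⁻²] / [kg] = m²·s⁻²  ← same
  (D) m²·s⁻¹
  (E) [m²·s⁻²] / [K] = m²·s⁻²·K⁻¹
Only (C) matches m²·s⁻².

(C)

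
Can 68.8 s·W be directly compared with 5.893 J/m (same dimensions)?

No

In SI base units:
  68.8 s·W:  W·s = J·s⁻¹·s = kg·m²·s⁻²
  5.893 J/m:  J·m⁻¹ = N·m·m⁻¹ = kg·m·s⁻²
kg·m²·s⁻² ≠ kg·m·s⁻², so they cannot be added.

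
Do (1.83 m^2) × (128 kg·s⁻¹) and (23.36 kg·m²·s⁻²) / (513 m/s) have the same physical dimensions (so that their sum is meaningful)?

No

Work out the base dimensions of each:
  (1.83 m^2) × (128 kg·s⁻¹):  [m²] · [kg·s⁻¹] = kg·m²·s⁻¹
  (23.36 kg·m²·s⁻²) / (513 m/s):  [kg·m²·s⁻²] / [m·s⁻¹] = kg·m·s⁻¹
kg·m²·s⁻¹ ≠ kg·m·s⁻¹, so they cannot be added.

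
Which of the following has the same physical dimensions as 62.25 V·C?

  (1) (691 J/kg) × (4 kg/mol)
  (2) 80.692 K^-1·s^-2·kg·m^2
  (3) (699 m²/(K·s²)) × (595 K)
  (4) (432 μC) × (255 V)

Reference: C·V = s·A·J·C⁻¹ = kg·m²·s⁻².
Each option:
  (1) [m²·s⁻²] · [kg·mol⁻¹] = kg·m²·s⁻²·mol⁻¹
  (2) kg·m²·s⁻²·K⁻¹
  (3) [m²·s⁻²·K⁻¹] · [K] = m²·s⁻²
  (4) [s·A] · [kg·m²·s⁻³·A⁻¹] = kg·m²·s⁻²  ← same
Only (4) matches kg·m²·s⁻².

(4)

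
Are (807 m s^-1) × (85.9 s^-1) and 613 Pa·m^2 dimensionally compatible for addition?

Work out the base dimensions of each:
  (807 m s^-1) × (85.9 s^-1):  [m·s⁻¹] · [s⁻¹] = m·s⁻²
  613 Pa·m^2:  Pa·m² = N·m⁻²·m² = kg·m·s⁻²
m·s⁻² ≠ kg·m·s⁻², so they cannot be added.

No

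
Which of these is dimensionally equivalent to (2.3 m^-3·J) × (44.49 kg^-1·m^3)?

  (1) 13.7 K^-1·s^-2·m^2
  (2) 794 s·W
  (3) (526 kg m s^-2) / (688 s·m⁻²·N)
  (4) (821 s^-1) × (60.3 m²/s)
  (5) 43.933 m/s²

(4)

Reference: [kg·m⁻¹·s⁻²] · [kg⁻¹·m³] = m²·s⁻².
Each option:
  (1) m²·s⁻²·K⁻¹
  (2) W·s = J·s⁻¹·s = kg·m²·s⁻²
  (3) [kg·m·s⁻²] / [kg·m⁻¹·s⁻¹] = m²·s⁻¹
  (4) [s⁻¹] · [m²·s⁻¹] = m²·s⁻²  ← same
  (5) m·s⁻²
Only (4) matches m²·s⁻².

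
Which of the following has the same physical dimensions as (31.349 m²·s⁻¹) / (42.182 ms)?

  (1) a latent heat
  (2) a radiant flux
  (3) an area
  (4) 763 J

(1)

Reference: [m²·s⁻¹] / [s] = m²·s⁻².
Each option:
  (1) [latent heat] = m²·s⁻²  ← same
  (2) [radiant flux] = kg·m²·s⁻³
  (3) [area] = m²
  (4) J = N·m = kg·m²·s⁻²
Only (1) matches m²·s⁻².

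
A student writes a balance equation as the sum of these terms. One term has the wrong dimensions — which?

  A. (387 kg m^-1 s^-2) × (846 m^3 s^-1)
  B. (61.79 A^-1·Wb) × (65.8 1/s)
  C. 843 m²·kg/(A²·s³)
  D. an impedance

A.

Dimensions:
  A. [kg·m⁻¹·s⁻²] · [m³·s⁻¹] = kg·m²·s⁻³
  B. [kg·m²·s⁻²·A⁻²] · [s⁻¹] = kg·m²·s⁻³·A⁻²
  C. kg·m²·s⁻³·A⁻²
  D. [impedance] = kg·m²·s⁻³·A⁻²
All reduce to kg·m²·s⁻³·A⁻² except A., which is kg·m²·s⁻³.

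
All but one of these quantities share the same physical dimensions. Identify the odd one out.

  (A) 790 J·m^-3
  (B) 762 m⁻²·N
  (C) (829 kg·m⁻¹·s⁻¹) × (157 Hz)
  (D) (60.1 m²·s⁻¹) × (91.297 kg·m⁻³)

(D)

Dimensions:
  (A) J·m⁻³ = N·m·m⁻³ = kg·m⁻¹·s⁻²
  (B) N·m⁻² = kg·m·s⁻²·m⁻² = kg·m⁻¹·s⁻²
  (C) [kg·m⁻¹·s⁻¹] · [s⁻¹] = kg·m⁻¹·s⁻²
  (D) [m²·s⁻¹] · [kg·m⁻³] = kg·m⁻¹·s⁻¹
All reduce to kg·m⁻¹·s⁻² except (D), which is kg·m⁻¹·s⁻¹.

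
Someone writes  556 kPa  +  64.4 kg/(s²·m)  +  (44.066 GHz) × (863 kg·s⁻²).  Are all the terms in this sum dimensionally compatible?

Dimensions:
  556 kPa:  Pa = N·m⁻² = kg·m⁻¹·s⁻²
  64.4 kg/(s²·m):  kg·m⁻¹·s⁻²
  (44.066 GHz) × (863 kg·s⁻²):  [s⁻¹] · [kg·s⁻²] = kg·s⁻³
The terms do not share a single dimension (kg·m⁻¹·s⁻² vs kg·s⁻³).

No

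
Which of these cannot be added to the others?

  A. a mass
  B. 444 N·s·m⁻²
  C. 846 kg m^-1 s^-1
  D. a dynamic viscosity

Reduce each to base SI dimensions:
  A. [mass] = kg
  B. N·s·m⁻² = kg·m·s⁻²·s·m⁻² = kg·m⁻¹·s⁻¹
  C. kg·m⁻¹·s⁻¹
  D. [dynamic viscosity] = kg·m⁻¹·s⁻¹
All reduce to kg·m⁻¹·s⁻¹ except A., which is kg.

A.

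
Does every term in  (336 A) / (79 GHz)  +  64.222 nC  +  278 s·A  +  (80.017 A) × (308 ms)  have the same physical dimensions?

Yes

Expand each in SI base units:
  (336 A) / (79 GHz):  [A] / [s⁻¹] = s·A
  64.222 nC:  C = s·A
  278 s·A:  A·s = s·A
  (80.017 A) × (308 ms):  [A] · [s] = s·A
Every term reduces to s·A.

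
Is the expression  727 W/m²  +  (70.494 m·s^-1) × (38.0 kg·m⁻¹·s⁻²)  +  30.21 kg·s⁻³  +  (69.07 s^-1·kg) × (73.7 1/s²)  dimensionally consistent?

Work out the base dimensions of each:
  727 W/m²:  W·m⁻² = J·s⁻¹·m⁻² = kg·s⁻³
  (70.494 m·s^-1) × (38.0 kg·m⁻¹·s⁻²):  [m·s⁻¹] · [kg·m⁻¹·s⁻²] = kg·s⁻³
  30.21 kg·s⁻³:  kg·s⁻³
  (69.07 s^-1·kg) × (73.7 1/s²):  [kg·s⁻¹] · [s⁻²] = kg·s⁻³
Every term reduces to kg·s⁻³.

Yes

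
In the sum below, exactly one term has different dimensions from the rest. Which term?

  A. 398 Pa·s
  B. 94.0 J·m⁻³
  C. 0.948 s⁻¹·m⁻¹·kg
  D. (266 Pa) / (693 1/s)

In SI base units:
  A. Pa·s = N·m⁻²·s = kg·m⁻¹·s⁻¹
  B. J·m⁻³ = N·m·m⁻³ = kg·m⁻¹·s⁻²
  C. kg·m⁻¹·s⁻¹
  D. [kg·m⁻¹·s⁻²] / [s⁻¹] = kg·m⁻¹·s⁻¹
All reduce to kg·m⁻¹·s⁻¹ except B., which is kg·m⁻¹·s⁻².

B.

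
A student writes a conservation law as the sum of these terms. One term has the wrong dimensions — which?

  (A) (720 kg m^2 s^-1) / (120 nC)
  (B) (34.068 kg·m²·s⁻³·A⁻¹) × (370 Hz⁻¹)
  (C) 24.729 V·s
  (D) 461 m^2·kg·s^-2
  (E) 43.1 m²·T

(D)

Work out the base dimensions of each:
  (A) [kg·m²·s⁻¹] / [s·A] = kg·m²·s⁻²·A⁻¹
  (B) [kg·m²·s⁻³·A⁻¹] · [s] = kg·m²·s⁻²·A⁻¹
  (C) V·s = J·C⁻¹·s = kg·m²·s⁻²·A⁻¹
  (D) kg·m²·s⁻²
  (E) T·m² = Wb·m⁻²·m² = kg·m²·s⁻²·A⁻¹
All reduce to kg·m²·s⁻²·A⁻¹ except (D), which is kg·m²·s⁻².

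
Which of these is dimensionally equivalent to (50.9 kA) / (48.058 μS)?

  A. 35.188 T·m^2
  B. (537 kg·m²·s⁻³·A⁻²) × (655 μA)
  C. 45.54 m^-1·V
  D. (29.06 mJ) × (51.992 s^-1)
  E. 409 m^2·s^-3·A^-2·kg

Reference: [A] / [kg⁻¹·m⁻²·s³·A²] = kg·m²·s⁻³·A⁻¹.
Each option:
  A. T·m² = Wb·m⁻²·m² = kg·m²·s⁻²·A⁻¹
  B. [kg·m²·s⁻³·A⁻²] · [A] = kg·m²·s⁻³·A⁻¹  ← same
  C. V·m⁻¹ = J·C⁻¹·m⁻¹ = kg·m·s⁻³·A⁻¹
  D. [kg·m²·s⁻²] · [s⁻¹] = kg·m²·s⁻³
  E. kg·m²·s⁻³·A⁻²
Only B. matches kg·m²·s⁻³·A⁻¹.

B.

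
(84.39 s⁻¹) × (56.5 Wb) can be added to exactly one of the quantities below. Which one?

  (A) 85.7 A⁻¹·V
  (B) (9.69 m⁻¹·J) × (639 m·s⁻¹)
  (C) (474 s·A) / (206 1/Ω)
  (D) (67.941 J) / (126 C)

Reference: [s⁻¹] · [kg·m²·s⁻²·A⁻¹] = kg·m²·s⁻³·A⁻¹.
Each option:
  (A) V·A⁻¹ = J·C⁻¹·A⁻¹ = kg·m²·s⁻³·A⁻²
  (B) [kg·m·s⁻²] · [m·s⁻¹] = kg·m²·s⁻³
  (C) [s·A] / [kg⁻¹·m⁻²·s³·A²] = kg·m²·s⁻²·A⁻¹
  (D) [kg·m²·s⁻²] / [s·A] = kg·m²·s⁻³·A⁻¹  ← same
Only (D) matches kg·m²·s⁻³·A⁻¹.

(D)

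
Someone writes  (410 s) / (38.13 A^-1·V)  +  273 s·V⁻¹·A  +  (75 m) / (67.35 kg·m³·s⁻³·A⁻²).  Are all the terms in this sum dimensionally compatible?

Dimensions:
  (410 s) / (38.13 A^-1·V):  [s] / [kg·m²·s⁻³·A⁻²] = kg⁻¹·m⁻²·s⁴·A²
  273 s·V⁻¹·A:  A·s·V⁻¹ = A·s·(J·C⁻¹)⁻¹ = kg⁻¹·m⁻²·s⁴·A²
  (75 m) / (67.35 kg·m³·s⁻³·A⁻²):  [m] / [kg·m³·s⁻³·A⁻²] = kg⁻¹·m⁻²·s³·A²
The terms do not share a single dimension (kg⁻¹·m⁻²·s³·A² vs kg⁻¹·m⁻²·s⁴·A²).

No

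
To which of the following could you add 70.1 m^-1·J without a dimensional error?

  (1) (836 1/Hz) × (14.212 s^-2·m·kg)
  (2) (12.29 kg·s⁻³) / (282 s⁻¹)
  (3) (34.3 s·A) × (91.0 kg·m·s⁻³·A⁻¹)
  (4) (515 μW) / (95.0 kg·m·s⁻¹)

Reference: J·m⁻¹ = N·m·m⁻¹ = kg·m·s⁻².
Each option:
  (1) [s] · [kg·m·s⁻²] = kg·m·s⁻¹
  (2) [kg·s⁻³] / [s⁻¹] = kg·s⁻²
  (3) [s·A] · [kg·m·s⁻³·A⁻¹] = kg·m·s⁻²  ← same
  (4) [kg·m²·s⁻³] / [kg·m·s⁻¹] = m·s⁻²
Only (3) matches kg·m·s⁻².

(3)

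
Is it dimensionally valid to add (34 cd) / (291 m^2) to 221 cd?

Reduce each to base SI dimensions:
  (34 cd) / (291 m^2):  [cd] / [m²] = m⁻²·cd
  221 cd:  cd
m⁻²·cd ≠ cd, so they cannot be added.

No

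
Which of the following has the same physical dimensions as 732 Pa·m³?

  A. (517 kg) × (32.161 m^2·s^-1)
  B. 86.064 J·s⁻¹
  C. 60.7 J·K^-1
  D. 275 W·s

Reference: Pa·m³ = N·m⁻²·m³ = kg·m²·s⁻².
Each option:
  A. [kg] · [m²·s⁻¹] = kg·m²·s⁻¹
  B. J·s⁻¹ = N·m·s⁻¹ = kg·m²·s⁻³
  C. J·K⁻¹ = N·m·K⁻¹ = kg·m²·s⁻²·K⁻¹
  D. W·s = J·s⁻¹·s = kg·m²·s⁻²  ← same
Only D. matches kg·m²·s⁻².

D.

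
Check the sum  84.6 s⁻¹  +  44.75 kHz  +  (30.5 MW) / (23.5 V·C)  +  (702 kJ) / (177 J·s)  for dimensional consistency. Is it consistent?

Yes

Work out the base dimensions of each:
  84.6 s⁻¹:  s⁻¹
  44.75 kHz:  Hz = s⁻¹
  (30.5 MW) / (23.5 V·C):  [kg·m²·s⁻³] / [kg·m²·s⁻²] = s⁻¹
  (702 kJ) / (177 J·s):  [kg·m²·s⁻²] / [kg·m²·s⁻¹] = s⁻¹
Every term reduces to s⁻¹.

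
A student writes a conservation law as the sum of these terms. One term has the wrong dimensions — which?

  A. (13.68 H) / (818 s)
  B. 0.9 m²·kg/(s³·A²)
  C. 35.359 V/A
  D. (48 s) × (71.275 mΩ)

D.

Work out the base dimensions of each:
  A. [kg·m²·s⁻²·A⁻²] / [s] = kg·m²·s⁻³·A⁻²
  B. kg·m²·s⁻³·A⁻²
  C. V·A⁻¹ = J·C⁻¹·A⁻¹ = kg·m²·s⁻³·A⁻²
  D. [s] · [kg·m²·s⁻³·A⁻²] = kg·m²·s⁻²·A⁻²
All reduce to kg·m²·s⁻³·A⁻² except D., which is kg·m²·s⁻²·A⁻².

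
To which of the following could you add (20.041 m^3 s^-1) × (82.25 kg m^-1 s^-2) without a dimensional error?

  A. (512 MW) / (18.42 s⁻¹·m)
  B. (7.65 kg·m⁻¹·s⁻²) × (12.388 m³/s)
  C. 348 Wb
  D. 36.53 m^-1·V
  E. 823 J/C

B.

Reference: [m³·s⁻¹] · [kg·m⁻¹·s⁻²] = kg·m²·s⁻³.
Each option:
  A. [kg·m²·s⁻³] / [m·s⁻¹] = kg·m·s⁻²
  B. [kg·m⁻¹·s⁻²] · [m³·s⁻¹] = kg·m²·s⁻³  ← same
  C. Wb = V·s = kg·m²·s⁻²·A⁻¹
  D. V·m⁻¹ = J·C⁻¹·m⁻¹ = kg·m·s⁻³·A⁻¹
  E. J·C⁻¹ = N·m·(s·A)⁻¹ = kg·m²·s⁻³·A⁻¹
Only B. matches kg·m²·s⁻³.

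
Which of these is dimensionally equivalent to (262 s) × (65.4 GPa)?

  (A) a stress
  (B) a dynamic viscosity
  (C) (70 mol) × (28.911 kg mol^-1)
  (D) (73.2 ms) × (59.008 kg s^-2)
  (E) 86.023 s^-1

(B)

Reference: [s] · [kg·m⁻¹·s⁻²] = kg·m⁻¹·s⁻¹.
Each option:
  (A) [stress] = kg·m⁻¹·s⁻²
  (B) [dynamic viscosity] = kg·m⁻¹·s⁻¹  ← same
  (C) [mol] · [kg·mol⁻¹] = kg
  (D) [s] · [kg·s⁻²] = kg·s⁻¹
  (E) s⁻¹
Only (B) matches kg·m⁻¹·s⁻¹.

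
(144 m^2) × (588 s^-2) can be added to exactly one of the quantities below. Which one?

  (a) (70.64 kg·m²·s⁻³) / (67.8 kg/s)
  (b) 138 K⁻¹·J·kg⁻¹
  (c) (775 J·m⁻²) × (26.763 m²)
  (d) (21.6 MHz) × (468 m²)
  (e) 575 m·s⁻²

Reference: [m²] · [s⁻²] = m²·s⁻².
Each option:
  (a) [kg·m²·s⁻³] / [kg·s⁻¹] = m²·s⁻²  ← same
  (b) J·kg⁻¹·K⁻¹ = N·m·kg⁻¹·K⁻¹ = m²·s⁻²·K⁻¹
  (c) [kg·s⁻²] · [m²] = kg·m²·s⁻²
  (d) [s⁻¹] · [m²] = m²·s⁻¹
  (e) m·s⁻²
Only (a) matches m²·s⁻².

(a)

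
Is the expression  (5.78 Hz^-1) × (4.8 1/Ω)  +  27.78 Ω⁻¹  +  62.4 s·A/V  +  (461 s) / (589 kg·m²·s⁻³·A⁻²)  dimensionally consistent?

No

Dimensions:
  (5.78 Hz^-1) × (4.8 1/Ω):  [s] · [kg⁻¹·m⁻²·s³·A²] = kg⁻¹·m⁻²·s⁴·A²
  27.78 Ω⁻¹:  Ω⁻¹ = (V·A⁻¹)⁻¹ = kg⁻¹·m⁻²·s³·A²
  62.4 s·A/V:  A·s·V⁻¹ = A·s·(J·C⁻¹)⁻¹ = kg⁻¹·m⁻²·s⁴·A²
  (461 s) / (589 kg·m²·s⁻³·A⁻²):  [s] / [kg·m²·s⁻³·A⁻²] = kg⁻¹·m⁻²·s⁴·A²
The terms do not share a single dimension (kg⁻¹·m⁻²·s³·A² vs kg⁻¹·m⁻²·s⁴·A²).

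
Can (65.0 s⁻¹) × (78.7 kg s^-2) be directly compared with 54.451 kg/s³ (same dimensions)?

Yes

Expand each in SI base units:
  (65.0 s⁻¹) × (78.7 kg s^-2):  [s⁻¹] · [kg·s⁻²] = kg·s⁻³
  54.451 kg/s³:  kg·s⁻³
Both are kg·s⁻³, so they have the same dimensions and can be added.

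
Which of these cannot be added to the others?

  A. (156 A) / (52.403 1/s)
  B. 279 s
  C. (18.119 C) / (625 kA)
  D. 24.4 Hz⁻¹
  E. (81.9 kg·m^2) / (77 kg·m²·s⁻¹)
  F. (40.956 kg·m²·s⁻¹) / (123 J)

A.

Reduce each to base SI dimensions:
  A. [A] / [s⁻¹] = s·A
  B. s
  C. [s·A] / [A] = s
  D. Hz⁻¹ = (s⁻¹)⁻¹ = s
  E. [kg·m²] / [kg·m²·s⁻¹] = s
  F. [kg·m²·s⁻¹] / [kg·m²·s⁻²] = s
All reduce to s except A., which is s·A.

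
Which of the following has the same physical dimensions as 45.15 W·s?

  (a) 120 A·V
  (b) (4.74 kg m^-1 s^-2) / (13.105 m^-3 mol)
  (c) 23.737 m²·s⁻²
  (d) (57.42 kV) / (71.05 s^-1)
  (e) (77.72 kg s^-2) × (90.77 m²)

Reference: W·s = J·s⁻¹·s = kg·m²·s⁻².
Each option:
  (a) V·A = J·C⁻¹·A = kg·m²·s⁻³
  (b) [kg·m⁻¹·s⁻²] / [m⁻³·mol] = kg·m²·s⁻²·mol⁻¹
  (c) m²·s⁻²
  (d) [kg·m²·s⁻³·A⁻¹] / [s⁻¹] = kg·m²·s⁻²·A⁻¹
  (e) [kg·s⁻²] · [m²] = kg·m²·s⁻²  ← same
Only (e) matches kg·m²·s⁻².

(e)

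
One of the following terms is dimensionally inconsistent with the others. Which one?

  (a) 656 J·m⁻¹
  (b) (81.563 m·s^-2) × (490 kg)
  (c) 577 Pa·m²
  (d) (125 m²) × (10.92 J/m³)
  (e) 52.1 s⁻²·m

(e)

Work out the base dimensions of each:
  (a) J·m⁻¹ = N·m·m⁻¹ = kg·m·s⁻²
  (b) [m·s⁻²] · [kg] = kg·m·s⁻²
  (c) Pa·m² = N·m⁻²·m² = kg·m·s⁻²
  (d) [m²] · [kg·m⁻¹·s⁻²] = kg·m·s⁻²
  (e) m·s⁻²
All reduce to kg·m·s⁻² except (e), which is m·s⁻².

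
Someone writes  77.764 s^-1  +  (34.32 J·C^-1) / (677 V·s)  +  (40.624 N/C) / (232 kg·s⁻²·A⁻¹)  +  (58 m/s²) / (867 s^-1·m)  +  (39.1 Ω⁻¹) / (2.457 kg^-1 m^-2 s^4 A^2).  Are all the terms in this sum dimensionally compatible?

No

In SI base units:
  77.764 s^-1:  s⁻¹
  (34.32 J·C^-1) / (677 V·s):  [kg·m²·s⁻³·A⁻¹] / [kg·m²·s⁻²·A⁻¹] = s⁻¹
  (40.624 N/C) / (232 kg·s⁻²·A⁻¹):  [kg·m·s⁻³·A⁻¹] / [kg·s⁻²·A⁻¹] = m·s⁻¹
  (58 m/s²) / (867 s^-1·m):  [m·s⁻²] / [m·s⁻¹] = s⁻¹
  (39.1 Ω⁻¹) / (2.457 kg^-1 m^-2 s^4 A^2):  [kg⁻¹·m⁻²·s³·A²] / [kg⁻¹·m⁻²·s⁴·A²] = s⁻¹
The terms do not share a single dimension (m·s⁻¹ vs s⁻¹).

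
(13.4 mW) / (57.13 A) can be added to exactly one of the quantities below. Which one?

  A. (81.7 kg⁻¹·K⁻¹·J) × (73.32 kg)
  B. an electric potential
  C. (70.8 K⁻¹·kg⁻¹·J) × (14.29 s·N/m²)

Reference: [kg·m²·s⁻³] / [A] = kg·m²·s⁻³·A⁻¹.
Each option:
  A. [m²·s⁻²·K⁻¹] · [kg] = kg·m²·s⁻²·K⁻¹
  B. [electric potential] = kg·m²·s⁻³·A⁻¹  ← same
  C. [m²·s⁻²·K⁻¹] · [kg·m⁻¹·s⁻¹] = kg·m·s⁻³·K⁻¹
Only B. matches kg·m²·s⁻³·A⁻¹.

B.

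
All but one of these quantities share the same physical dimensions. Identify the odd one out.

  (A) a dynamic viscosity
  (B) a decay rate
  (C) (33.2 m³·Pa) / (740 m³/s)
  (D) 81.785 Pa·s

(B)

Work out the base dimensions of each:
  (A) [dynamic viscosity] = kg·m⁻¹·s⁻¹
  (B) [decay rate] = s⁻¹
  (C) [kg·m²·s⁻²] / [m³·s⁻¹] = kg·m⁻¹·s⁻¹
  (D) Pa·s = N·m⁻²·s = kg·m⁻¹·s⁻¹
All reduce to kg·m⁻¹·s⁻¹ except (B), which is s⁻¹.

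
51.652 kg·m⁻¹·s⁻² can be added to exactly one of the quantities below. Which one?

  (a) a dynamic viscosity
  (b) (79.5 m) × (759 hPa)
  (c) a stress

(c)

Reference: kg·m⁻¹·s⁻².
Each option:
  (a) [dynamic viscosity] = kg·m⁻¹·s⁻¹
  (b) [m] · [kg·m⁻¹·s⁻²] = kg·s⁻²
  (c) [stress] = kg·m⁻¹·s⁻²  ← same
Only (c) matches kg·m⁻¹·s⁻².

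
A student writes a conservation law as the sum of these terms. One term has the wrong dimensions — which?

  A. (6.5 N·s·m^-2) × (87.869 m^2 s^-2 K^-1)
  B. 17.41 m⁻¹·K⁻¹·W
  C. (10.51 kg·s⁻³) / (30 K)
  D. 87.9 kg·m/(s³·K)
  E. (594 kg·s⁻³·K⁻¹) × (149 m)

Expand each in SI base units:
  A. [kg·m⁻¹·s⁻¹] · [m²·s⁻²·K⁻¹] = kg·m·s⁻³·K⁻¹
  B. W·m⁻¹·K⁻¹ = J·s⁻¹·m⁻¹·K⁻¹ = kg·m·s⁻³·K⁻¹
  C. [kg·s⁻³] / [K] = kg·s⁻³·K⁻¹
  D. kg·m·s⁻³·K⁻¹
  E. [kg·s⁻³·K⁻¹] · [m] = kg·m·s⁻³·K⁻¹
All reduce to kg·m·s⁻³·K⁻¹ except C., which is kg·s⁻³·K⁻¹.

C.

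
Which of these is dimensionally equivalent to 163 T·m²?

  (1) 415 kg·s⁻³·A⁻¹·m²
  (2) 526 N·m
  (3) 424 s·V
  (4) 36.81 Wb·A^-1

Reference: T·m² = Wb·m⁻²·m² = kg·m²·s⁻²·A⁻¹.
Each option:
  (1) kg·m²·s⁻³·A⁻¹
  (2) N·m = kg·m·s⁻²·m = kg·m²·s⁻²
  (3) V·s = J·C⁻¹·s = kg·m²·s⁻²·A⁻¹  ← same
  (4) Wb·A⁻¹ = V·s·A⁻¹ = kg·m²·s⁻²·A⁻²
Only (3) matches kg·m²·s⁻²·A⁻¹.

(3)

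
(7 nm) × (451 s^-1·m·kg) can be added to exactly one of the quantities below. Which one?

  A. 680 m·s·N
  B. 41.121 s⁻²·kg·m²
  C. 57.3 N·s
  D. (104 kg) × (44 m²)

A.

Reference: [m] · [kg·m·s⁻¹] = kg·m²·s⁻¹.
Each option:
  A. N·m·s = kg·m·s⁻²·m·s = kg·m²·s⁻¹  ← same
  B. kg·m²·s⁻²
  C. N·s = kg·m·s⁻²·s = kg·m·s⁻¹
  D. [kg] · [m²] = kg·m²
Only A. matches kg·m²·s⁻¹.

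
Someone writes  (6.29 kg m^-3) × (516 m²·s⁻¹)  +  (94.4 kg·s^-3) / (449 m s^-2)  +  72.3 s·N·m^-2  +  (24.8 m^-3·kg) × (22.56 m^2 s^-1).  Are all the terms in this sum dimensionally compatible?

Dimensions:
  (6.29 kg m^-3) × (516 m²·s⁻¹):  [kg·m⁻³] · [m²·s⁻¹] = kg·m⁻¹·s⁻¹
  (94.4 kg·s^-3) / (449 m s^-2):  [kg·s⁻³] / [m·s⁻²] = kg·m⁻¹·s⁻¹
  72.3 s·N·m^-2:  N·s·m⁻² = kg·m·s⁻²·s·m⁻² = kg·m⁻¹·s⁻¹
  (24.8 m^-3·kg) × (22.56 m^2 s^-1):  [kg·m⁻³] · [m²·s⁻¹] = kg·m⁻¹·s⁻¹
Every term reduces to kg·m⁻¹·s⁻¹.

Yes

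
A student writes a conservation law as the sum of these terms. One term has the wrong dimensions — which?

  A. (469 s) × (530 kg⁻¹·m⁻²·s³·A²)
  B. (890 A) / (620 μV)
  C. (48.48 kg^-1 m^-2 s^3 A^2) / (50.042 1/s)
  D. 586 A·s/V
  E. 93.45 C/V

Dimensions:
  A. [s] · [kg⁻¹·m⁻²·s³·A²] = kg⁻¹·m⁻²·s⁴·A²
  B. [A] / [kg·m²·s⁻³·A⁻¹] = kg⁻¹·m⁻²·s³·A²
  C. [kg⁻¹·m⁻²·s³·A²] / [s⁻¹] = kg⁻¹·m⁻²·s⁴·A²
  D. A·s·V⁻¹ = A·s·(J·C⁻¹)⁻¹ = kg⁻¹·m⁻²·s⁴·A²
  E. C·V⁻¹ = s·A·(J·C⁻¹)⁻¹ = kg⁻¹·m⁻²·s⁴·A²
All reduce to kg⁻¹·m⁻²·s⁴·A² except B., which is kg⁻¹·m⁻²·s³·A².

B.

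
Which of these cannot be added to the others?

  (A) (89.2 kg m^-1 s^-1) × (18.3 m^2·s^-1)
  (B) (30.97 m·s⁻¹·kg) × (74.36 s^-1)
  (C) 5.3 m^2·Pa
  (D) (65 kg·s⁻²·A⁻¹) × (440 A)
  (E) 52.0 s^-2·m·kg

Expand each in SI base units:
  (A) [kg·m⁻¹·s⁻¹] · [m²·s⁻¹] = kg·m·s⁻²
  (B) [kg·m·s⁻¹] · [s⁻¹] = kg·m·s⁻²
  (C) Pa·m² = N·m⁻²·m² = kg·m·s⁻²
  (D) [kg·s⁻²·A⁻¹] · [A] = kg·s⁻²
  (E) kg·m·s⁻²
All reduce to kg·m·s⁻² except (D), which is kg·s⁻².

(D)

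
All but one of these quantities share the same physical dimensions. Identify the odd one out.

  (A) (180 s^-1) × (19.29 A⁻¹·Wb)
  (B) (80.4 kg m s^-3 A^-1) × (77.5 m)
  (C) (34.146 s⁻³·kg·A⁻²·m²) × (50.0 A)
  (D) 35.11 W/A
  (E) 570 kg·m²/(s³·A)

(A)

Reduce each to base SI dimensions:
  (A) [s⁻¹] · [kg·m²·s⁻²·A⁻²] = kg·m²·s⁻³·A⁻²
  (B) [kg·m·s⁻³·A⁻¹] · [m] = kg·m²·s⁻³·A⁻¹
  (C) [kg·m²·s⁻³·A⁻²] · [A] = kg·m²·s⁻³·A⁻¹
  (D) W·A⁻¹ = J·s⁻¹·A⁻¹ = kg·m²·s⁻³·A⁻¹
  (E) kg·m²·s⁻³·A⁻¹
All reduce to kg·m²·s⁻³·A⁻¹ except (A), which is kg·m²·s⁻³·A⁻².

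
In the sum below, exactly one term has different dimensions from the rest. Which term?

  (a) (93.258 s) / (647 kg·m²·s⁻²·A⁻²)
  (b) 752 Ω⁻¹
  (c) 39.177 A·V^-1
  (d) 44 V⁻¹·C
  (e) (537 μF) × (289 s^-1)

In SI base units:
  (a) [s] / [kg·m²·s⁻²·A⁻²] = kg⁻¹·m⁻²·s³·A²
  (b) Ω⁻¹ = (V·A⁻¹)⁻¹ = kg⁻¹·m⁻²·s³·A²
  (c) A·V⁻¹ = A·(J·C⁻¹)⁻¹ = kg⁻¹·m⁻²·s³·A²
  (d) C·V⁻¹ = s·A·(J·C⁻¹)⁻¹ = kg⁻¹·m⁻²·s⁴·A²
  (e) [kg⁻¹·m⁻²·s⁴·A²] · [s⁻¹] = kg⁻¹·m⁻²·s³·A²
All reduce to kg⁻¹·m⁻²·s³·A² except (d), which is kg⁻¹·m⁻²·s⁴·A².

(d)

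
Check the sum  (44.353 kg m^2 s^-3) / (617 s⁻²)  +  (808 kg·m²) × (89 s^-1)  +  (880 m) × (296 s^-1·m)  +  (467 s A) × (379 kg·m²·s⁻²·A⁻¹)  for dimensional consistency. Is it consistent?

Work out the base dimensions of each:
  (44.353 kg m^2 s^-3) / (617 s⁻²):  [kg·m²·s⁻³] / [s⁻²] = kg·m²·s⁻¹
  (808 kg·m²) × (89 s^-1):  [kg·m²] · [s⁻¹] = kg·m²·s⁻¹
  (880 m) × (296 s^-1·m):  [m] · [m·s⁻¹] = m²·s⁻¹
  (467 s A) × (379 kg·m²·s⁻²·A⁻¹):  [s·A] · [kg·m²·s⁻²·A⁻¹] = kg·m²·s⁻¹
The terms do not share a single dimension (kg·m²·s⁻¹ vs m²·s⁻¹).

No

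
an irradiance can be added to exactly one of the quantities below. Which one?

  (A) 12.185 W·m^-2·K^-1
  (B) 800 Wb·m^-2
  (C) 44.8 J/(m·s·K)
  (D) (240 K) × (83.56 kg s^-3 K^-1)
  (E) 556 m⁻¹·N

(D)

Reference: [irradiance] = kg·s⁻³.
Each option:
  (A) W·m⁻²·K⁻¹ = J·s⁻¹·m⁻²·K⁻¹ = kg·s⁻³·K⁻¹
  (B) Wb·m⁻² = V·s·m⁻² = kg·s⁻²·A⁻¹
  (C) J·s⁻¹·m⁻¹·K⁻¹ = N·m·s⁻¹·m⁻¹·K⁻¹ = kg·m·s⁻³·K⁻¹
  (D) [K] · [kg·s⁻³·K⁻¹] = kg·s⁻³  ← same
  (E) N·m⁻¹ = kg·m·s⁻²·m⁻¹ = kg·s⁻²
Only (D) matches kg·s⁻³.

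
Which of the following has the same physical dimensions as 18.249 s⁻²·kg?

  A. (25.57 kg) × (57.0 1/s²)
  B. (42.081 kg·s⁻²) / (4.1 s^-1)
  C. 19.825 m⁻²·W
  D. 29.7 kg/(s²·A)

Reference: kg·s⁻².
Each option:
  A. [kg] · [s⁻²] = kg·s⁻²  ← same
  B. [kg·s⁻²] / [s⁻¹] = kg·s⁻¹
  C. W·m⁻² = J·s⁻¹·m⁻² = kg·s⁻³
  D. kg·s⁻²·A⁻¹
Only A. matches kg·s⁻².

A.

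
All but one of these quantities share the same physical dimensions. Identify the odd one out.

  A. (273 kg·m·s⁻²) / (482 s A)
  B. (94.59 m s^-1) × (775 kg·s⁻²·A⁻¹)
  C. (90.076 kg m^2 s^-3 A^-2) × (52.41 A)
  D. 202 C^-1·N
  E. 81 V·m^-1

Expand each in SI base units:
  A. [kg·m·s⁻²] / [s·A] = kg·m·s⁻³·A⁻¹
  B. [m·s⁻¹] · [kg·s⁻²·A⁻¹] = kg·m·s⁻³·A⁻¹
  C. [kg·m²·s⁻³·A⁻²] · [A] = kg·m²·s⁻³·A⁻¹
  D. N·C⁻¹ = kg·m·s⁻²·(s·A)⁻¹ = kg·m·s⁻³·A⁻¹
  E. V·m⁻¹ = J·C⁻¹·m⁻¹ = kg·m·s⁻³·A⁻¹
All reduce to kg·m·s⁻³·A⁻¹ except C., which is kg·m²·s⁻³·A⁻¹.

C.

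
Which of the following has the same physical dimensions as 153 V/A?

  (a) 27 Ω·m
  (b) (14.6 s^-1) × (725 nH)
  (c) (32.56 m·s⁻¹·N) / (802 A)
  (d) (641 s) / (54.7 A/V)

Reference: V·A⁻¹ = J·C⁻¹·A⁻¹ = kg·m²·s⁻³·A⁻².
Each option:
  (a) Ω·m = V·A⁻¹·m = kg·m³·s⁻³·A⁻²
  (b) [s⁻¹] · [kg·m²·s⁻²·A⁻²] = kg·m²·s⁻³·A⁻²  ← same
  (c) [kg·m²·s⁻³] / [A] = kg·m²·s⁻³·A⁻¹
  (d) [s] / [kg⁻¹·m⁻²·s³·A²] = kg·m²·s⁻²·A⁻²
Only (b) matches kg·m²·s⁻³·A⁻².

(b)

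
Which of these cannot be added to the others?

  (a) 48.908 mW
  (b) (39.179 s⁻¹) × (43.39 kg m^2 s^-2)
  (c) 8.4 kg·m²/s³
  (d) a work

Expand each in SI base units:
  (a) W = J·s⁻¹ = kg·m²·s⁻³
  (b) [s⁻¹] · [kg·m²·s⁻²] = kg·m²·s⁻³
  (c) kg·m²·s⁻³
  (d) [work] = kg·m²·s⁻²
All reduce to kg·m²·s⁻³ except (d), which is kg·m²·s⁻².

(d)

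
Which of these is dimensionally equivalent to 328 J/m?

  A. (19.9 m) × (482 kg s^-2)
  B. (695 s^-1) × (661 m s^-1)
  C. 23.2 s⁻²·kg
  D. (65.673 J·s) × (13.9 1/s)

Reference: J·m⁻¹ = N·m·m⁻¹ = kg·m·s⁻².
Each option:
  A. [m] · [kg·s⁻²] = kg·m·s⁻²  ← same
  B. [s⁻¹] · [m·s⁻¹] = m·s⁻²
  C. kg·s⁻²
  D. [kg·m²·s⁻¹] · [s⁻¹] = kg·m²·s⁻²
Only A. matches kg·m·s⁻².

A.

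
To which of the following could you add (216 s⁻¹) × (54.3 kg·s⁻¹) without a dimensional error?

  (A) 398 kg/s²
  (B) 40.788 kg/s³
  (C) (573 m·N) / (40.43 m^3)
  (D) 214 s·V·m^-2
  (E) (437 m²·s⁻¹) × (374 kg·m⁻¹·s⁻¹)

(A)

Reference: [s⁻¹] · [kg·s⁻¹] = kg·s⁻².
Each option:
  (A) kg·s⁻²  ← same
  (B) kg·s⁻³
  (C) [kg·m²·s⁻²] / [m³] = kg·m⁻¹·s⁻²
  (D) V·s·m⁻² = J·C⁻¹·s·m⁻² = kg·s⁻²·A⁻¹
  (E) [m²·s⁻¹] · [kg·m⁻¹·s⁻¹] = kg·m·s⁻²
Only (A) matches kg·s⁻².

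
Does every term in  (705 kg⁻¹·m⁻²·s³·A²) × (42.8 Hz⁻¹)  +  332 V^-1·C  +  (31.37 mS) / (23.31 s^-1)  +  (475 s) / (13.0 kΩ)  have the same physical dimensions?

Yes

Expand each in SI base units:
  (705 kg⁻¹·m⁻²·s³·A²) × (42.8 Hz⁻¹):  [kg⁻¹·m⁻²·s³·A²] · [s] = kg⁻¹·m⁻²·s⁴·A²
  332 V^-1·C:  C·V⁻¹ = s·A·(J·C⁻¹)⁻¹ = kg⁻¹·m⁻²·s⁴·A²
  (31.37 mS) / (23.31 s^-1):  [kg⁻¹·m⁻²·s³·A²] / [s⁻¹] = kg⁻¹·m⁻²·s⁴·A²
  (475 s) / (13.0 kΩ):  [s] / [kg·m²·s⁻³·A⁻²] = kg⁻¹·m⁻²·s⁴·A²
Every term reduces to kg⁻¹·m⁻²·s⁴·A².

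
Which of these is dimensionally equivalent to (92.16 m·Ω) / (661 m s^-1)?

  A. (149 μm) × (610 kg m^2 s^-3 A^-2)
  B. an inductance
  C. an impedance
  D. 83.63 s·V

Reference: [kg·m³·s⁻³·A⁻²] / [m·s⁻¹] = kg·m²·s⁻²·A⁻².
Each option:
  A. [m] · [kg·m²·s⁻³·A⁻²] = kg·m³·s⁻³·A⁻²
  B. [inductance] = kg·m²·s⁻²·A⁻²  ← same
  C. [impedance] = kg·m²·s⁻³·A⁻²
  D. V·s = J·C⁻¹·s = kg·m²·s⁻²·A⁻¹
Only B. matches kg·m²·s⁻²·A⁻².

B.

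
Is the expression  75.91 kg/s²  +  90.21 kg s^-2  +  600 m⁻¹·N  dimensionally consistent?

Yes

Expand each in SI base units:
  75.91 kg/s²:  kg·s⁻²
  90.21 kg s^-2:  kg·s⁻²
  600 m⁻¹·N:  N·m⁻¹ = kg·m·s⁻²·m⁻¹ = kg·s⁻²
Every term reduces to kg·s⁻².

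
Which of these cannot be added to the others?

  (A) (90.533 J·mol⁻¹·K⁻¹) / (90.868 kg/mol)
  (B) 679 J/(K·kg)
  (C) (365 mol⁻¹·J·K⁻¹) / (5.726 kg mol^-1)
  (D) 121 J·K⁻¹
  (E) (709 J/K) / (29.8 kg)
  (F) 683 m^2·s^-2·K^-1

(D)

Expand each in SI base units:
  (A) [kg·m²·s⁻²·K⁻¹·mol⁻¹] / [kg·mol⁻¹] = m²·s⁻²·K⁻¹
  (B) J·kg⁻¹·K⁻¹ = N·m·kg⁻¹·K⁻¹ = m²·s⁻²·K⁻¹
  (C) [kg·m²·s⁻²·K⁻¹·mol⁻¹] / [kg·mol⁻¹] = m²·s⁻²·K⁻¹
  (D) J·K⁻¹ = N·m·K⁻¹ = kg·m²·s⁻²·K⁻¹
  (E) [kg·m²·s⁻²·K⁻¹] / [kg] = m²·s⁻²·K⁻¹
  (F) m²·s⁻²·K⁻¹
All reduce to m²·s⁻²·K⁻¹ except (D), which is kg·m²·s⁻²·K⁻¹.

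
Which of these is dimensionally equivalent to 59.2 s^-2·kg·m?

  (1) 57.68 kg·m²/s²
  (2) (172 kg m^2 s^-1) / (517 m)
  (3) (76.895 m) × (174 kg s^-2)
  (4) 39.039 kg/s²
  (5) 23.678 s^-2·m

Reference: kg·m·s⁻².
Each option:
  (1) kg·m²·s⁻²
  (2) [kg·m²·s⁻¹] / [m] = kg·m·s⁻¹
  (3) [m] · [kg·s⁻²] = kg·m·s⁻²  ← same
  (4) kg·s⁻²
  (5) m·s⁻²
Only (3) matches kg·m·s⁻².

(3)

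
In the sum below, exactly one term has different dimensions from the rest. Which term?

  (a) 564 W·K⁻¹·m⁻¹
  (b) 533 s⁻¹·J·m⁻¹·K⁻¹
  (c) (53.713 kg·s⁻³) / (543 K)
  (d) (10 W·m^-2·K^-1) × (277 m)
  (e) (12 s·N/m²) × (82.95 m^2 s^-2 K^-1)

Dimensions:
  (a) W·m⁻¹·K⁻¹ = J·s⁻¹·m⁻¹·K⁻¹ = kg·m·s⁻³·K⁻¹
  (b) J·s⁻¹·m⁻¹·K⁻¹ = N·m·s⁻¹·m⁻¹·K⁻¹ = kg·m·s⁻³·K⁻¹
  (c) [kg·s⁻³] / [K] = kg·s⁻³·K⁻¹
  (d) [kg·s⁻³·K⁻¹] · [m] = kg·m·s⁻³·K⁻¹
  (e) [kg·m⁻¹·s⁻¹] · [m²·s⁻²·K⁻¹] = kg·m·s⁻³·K⁻¹
All reduce to kg·m·s⁻³·K⁻¹ except (c), which is kg·s⁻³·K⁻¹.

(c)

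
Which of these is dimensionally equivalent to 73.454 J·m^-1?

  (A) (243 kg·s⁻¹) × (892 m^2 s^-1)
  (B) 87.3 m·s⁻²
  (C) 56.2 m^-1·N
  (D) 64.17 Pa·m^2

Reference: J·m⁻¹ = N·m·m⁻¹ = kg·m·s⁻².
Each option:
  (A) [kg·s⁻¹] · [m²·s⁻¹] = kg·m²·s⁻²
  (B) m·s⁻²
  (C) N·m⁻¹ = kg·m·s⁻²·m⁻¹ = kg·s⁻²
  (D) Pa·m² = N·m⁻²·m² = kg·m·s⁻²  ← same
Only (D) matches kg·m·s⁻².

(D)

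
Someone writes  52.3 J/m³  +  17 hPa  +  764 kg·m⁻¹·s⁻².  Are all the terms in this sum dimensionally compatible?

Yes

Dimensions:
  52.3 J/m³:  J·m⁻³ = N·m·m⁻³ = kg·m⁻¹·s⁻²
  17 hPa:  Pa = N·m⁻² = kg·m⁻¹·s⁻²
  764 kg·m⁻¹·s⁻²:  kg·m⁻¹·s⁻²
Every term reduces to kg·m⁻¹·s⁻².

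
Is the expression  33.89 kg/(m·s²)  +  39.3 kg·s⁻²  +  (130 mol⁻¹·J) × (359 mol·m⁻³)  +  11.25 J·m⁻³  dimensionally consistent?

Work out the base dimensions of each:
  33.89 kg/(m·s²):  kg·m⁻¹·s⁻²
  39.3 kg·s⁻²:  kg·s⁻²
  (130 mol⁻¹·J) × (359 mol·m⁻³):  [kg·m²·s⁻²·mol⁻¹] · [m⁻³·mol] = kg·m⁻¹·s⁻²
  11.25 J·m⁻³:  J·m⁻³ = N·m·m⁻³ = kg·m⁻¹·s⁻²
The terms do not share a single dimension (kg·m⁻¹·s⁻² vs kg·s⁻²).

No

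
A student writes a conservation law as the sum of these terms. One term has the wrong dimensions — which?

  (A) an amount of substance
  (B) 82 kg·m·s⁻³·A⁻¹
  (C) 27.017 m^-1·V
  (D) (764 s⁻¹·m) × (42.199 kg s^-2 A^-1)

(A)

Reduce each to base SI dimensions:
  (A) [amount of substance] = mol
  (B) kg·m·s⁻³·A⁻¹
  (C) V·m⁻¹ = J·C⁻¹·m⁻¹ = kg·m·s⁻³·A⁻¹
  (D) [m·s⁻¹] · [kg·s⁻²·A⁻¹] = kg·m·s⁻³·A⁻¹
All reduce to kg·m·s⁻³·A⁻¹ except (A), which is mol.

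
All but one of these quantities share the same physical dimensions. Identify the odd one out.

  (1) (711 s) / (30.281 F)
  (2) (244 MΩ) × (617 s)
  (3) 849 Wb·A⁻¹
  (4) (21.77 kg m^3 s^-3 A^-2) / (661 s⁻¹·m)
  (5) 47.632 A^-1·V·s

(1)

Expand each in SI base units:
  (1) [s] / [kg⁻¹·m⁻²·s⁴·A²] = kg·m²·s⁻³·A⁻²
  (2) [kg·m²·s⁻³·A⁻²] · [s] = kg·m²·s⁻²·A⁻²
  (3) Wb·A⁻¹ = V·s·A⁻¹ = kg·m²·s⁻²·A⁻²
  (4) [kg·m³·s⁻³·A⁻²] / [m·s⁻¹] = kg·m²·s⁻²·A⁻²
  (5) V·s·A⁻¹ = J·C⁻¹·s·A⁻¹ = kg·m²·s⁻²·A⁻²
All reduce to kg·m²·s⁻²·A⁻² except (1), which is kg·m²·s⁻³·A⁻².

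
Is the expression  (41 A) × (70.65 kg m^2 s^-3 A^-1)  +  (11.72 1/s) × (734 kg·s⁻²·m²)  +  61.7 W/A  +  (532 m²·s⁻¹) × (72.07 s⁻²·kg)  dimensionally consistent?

No

In SI base units:
  (41 A) × (70.65 kg m^2 s^-3 A^-1):  [A] · [kg·m²·s⁻³·A⁻¹] = kg·m²·s⁻³
  (11.72 1/s) × (734 kg·s⁻²·m²):  [s⁻¹] · [kg·m²·s⁻²] = kg·m²·s⁻³
  61.7 W/A:  W·A⁻¹ = J·s⁻¹·A⁻¹ = kg·m²·s⁻³·A⁻¹
  (532 m²·s⁻¹) × (72.07 s⁻²·kg):  [m²·s⁻¹] · [kg·s⁻²] = kg·m²·s⁻³
The terms do not share a single dimension (kg·m²·s⁻³ vs kg·m²·s⁻³·A⁻¹).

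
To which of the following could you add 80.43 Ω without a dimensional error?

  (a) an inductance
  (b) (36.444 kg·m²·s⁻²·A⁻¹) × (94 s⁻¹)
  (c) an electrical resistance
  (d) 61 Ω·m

(c)

Reference: Ω = V·A⁻¹ = kg·m²·s⁻³·A⁻².
Each option:
  (a) [inductance] = kg·m²·s⁻²·A⁻²
  (b) [kg·m²·s⁻²·A⁻¹] · [s⁻¹] = kg·m²·s⁻³·A⁻¹
  (c) [electrical resistance] = kg·m²·s⁻³·A⁻²  ← same
  (d) Ω·m = V·A⁻¹·m = kg·m³·s⁻³·A⁻²
Only (c) matches kg·m²·s⁻³·A⁻².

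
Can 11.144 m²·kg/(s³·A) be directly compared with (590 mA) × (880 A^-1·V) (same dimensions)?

Yes

Reduce each to base SI dimensions:
  11.144 m²·kg/(s³·A):  kg·m²·s⁻³·A⁻¹
  (590 mA) × (880 A^-1·V):  [A] · [kg·m²·s⁻³·A⁻²] = kg·m²·s⁻³·A⁻¹
Both are kg·m²·s⁻³·A⁻¹, so they have the same dimensions and can be added.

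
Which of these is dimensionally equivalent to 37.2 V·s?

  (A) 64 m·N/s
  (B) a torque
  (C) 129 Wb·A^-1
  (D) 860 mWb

Reference: V·s = J·C⁻¹·s = kg·m²·s⁻²·A⁻¹.
Each option:
  (A) N·m·s⁻¹ = kg·m·s⁻²·m·s⁻¹ = kg·m²·s⁻³
  (B) [torque] = kg·m²·s⁻²
  (C) Wb·A⁻¹ = V·s·A⁻¹ = kg·m²·s⁻²·A⁻²
  (D) Wb = V·s = kg·m²·s⁻²·A⁻¹  ← same
Only (D) matches kg·m²·s⁻²·A⁻¹.

(D)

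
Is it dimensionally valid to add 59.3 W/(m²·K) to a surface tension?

Dimensions:
  59.3 W/(m²·K):  W·m⁻²·K⁻¹ = J·s⁻¹·m⁻²·K⁻¹ = kg·s⁻³·K⁻¹
  a surface tension:  [surface tension] = kg·s⁻²
kg·s⁻³·K⁻¹ ≠ kg·s⁻², so they cannot be added.

No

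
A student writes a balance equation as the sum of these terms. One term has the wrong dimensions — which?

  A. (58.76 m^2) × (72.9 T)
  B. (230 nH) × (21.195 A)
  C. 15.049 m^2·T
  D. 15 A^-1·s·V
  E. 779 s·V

Reduce each to base SI dimensions:
  A. [m²] · [kg·s⁻²·A⁻¹] = kg·m²·s⁻²·A⁻¹
  B. [kg·m²·s⁻²·A⁻²] · [A] = kg·m²·s⁻²·A⁻¹
  C. T·m² = Wb·m⁻²·m² = kg·m²·s⁻²·A⁻¹
  D. V·s·A⁻¹ = J·C⁻¹·s·A⁻¹ = kg·m²·s⁻²·A⁻²
  E. V·s = J·C⁻¹·s = kg·m²·s⁻²·A⁻¹
All reduce to kg·m²·s⁻²·A⁻¹ except D., which is kg·m²·s⁻²·A⁻².

D.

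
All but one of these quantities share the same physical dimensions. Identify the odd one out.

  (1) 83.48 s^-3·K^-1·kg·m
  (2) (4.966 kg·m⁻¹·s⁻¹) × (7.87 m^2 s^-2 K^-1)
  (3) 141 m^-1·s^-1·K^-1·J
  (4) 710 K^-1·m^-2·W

Dimensions:
  (1) kg·m·s⁻³·K⁻¹
  (2) [kg·m⁻¹·s⁻¹] · [m²·s⁻²·K⁻¹] = kg·m·s⁻³·K⁻¹
  (3) J·s⁻¹·m⁻¹·K⁻¹ = N·m·s⁻¹·m⁻¹·K⁻¹ = kg·m·s⁻³·K⁻¹
  (4) W·m⁻²·K⁻¹ = J·s⁻¹·m⁻²·K⁻¹ = kg·s⁻³·K⁻¹
All reduce to kg·m·s⁻³·K⁻¹ except (4), which is kg·s⁻³·K⁻¹.

(4)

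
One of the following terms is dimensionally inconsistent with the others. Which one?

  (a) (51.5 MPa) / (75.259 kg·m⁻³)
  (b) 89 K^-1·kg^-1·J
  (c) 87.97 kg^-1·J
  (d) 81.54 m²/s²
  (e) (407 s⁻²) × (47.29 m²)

(b)

Work out the base dimensions of each:
  (a) [kg·m⁻¹·s⁻²] / [kg·m⁻³] = m²·s⁻²
  (b) J·kg⁻¹·K⁻¹ = N·m·kg⁻¹·K⁻¹ = m²·s⁻²·K⁻¹
  (c) J·kg⁻¹ = N·m·kg⁻¹ = m²·s⁻²
  (d) m²·s⁻²
  (e) [s⁻²] · [m²] = m²·s⁻²
All reduce to m²·s⁻² except (b), which is m²·s⁻²·K⁻¹.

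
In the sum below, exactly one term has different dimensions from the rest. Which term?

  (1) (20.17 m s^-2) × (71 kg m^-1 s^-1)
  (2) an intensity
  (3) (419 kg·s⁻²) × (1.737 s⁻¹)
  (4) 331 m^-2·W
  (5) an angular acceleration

(5)

Work out the base dimensions of each:
  (1) [m·s⁻²] · [kg·m⁻¹·s⁻¹] = kg·s⁻³
  (2) [intensity] = kg·s⁻³
  (3) [kg·s⁻²] · [s⁻¹] = kg·s⁻³
  (4) W·m⁻² = J·s⁻¹·m⁻² = kg·s⁻³
  (5) [angular acceleration] = s⁻²
All reduce to kg·s⁻³ except (5), which is s⁻².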